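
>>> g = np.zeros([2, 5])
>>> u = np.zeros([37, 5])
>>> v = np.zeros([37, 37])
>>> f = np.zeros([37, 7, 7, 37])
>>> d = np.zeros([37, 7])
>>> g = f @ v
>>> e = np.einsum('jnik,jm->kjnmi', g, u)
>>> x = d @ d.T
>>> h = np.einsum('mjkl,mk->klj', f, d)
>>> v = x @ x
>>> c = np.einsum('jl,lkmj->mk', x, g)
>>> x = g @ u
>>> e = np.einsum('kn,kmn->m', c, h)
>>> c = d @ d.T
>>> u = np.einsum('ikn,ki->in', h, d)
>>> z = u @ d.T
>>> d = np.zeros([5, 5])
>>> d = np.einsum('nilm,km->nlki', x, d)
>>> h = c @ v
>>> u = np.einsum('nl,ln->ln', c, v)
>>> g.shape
(37, 7, 7, 37)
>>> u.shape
(37, 37)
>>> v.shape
(37, 37)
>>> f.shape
(37, 7, 7, 37)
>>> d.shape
(37, 7, 5, 7)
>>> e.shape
(37,)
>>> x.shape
(37, 7, 7, 5)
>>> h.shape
(37, 37)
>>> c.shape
(37, 37)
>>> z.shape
(7, 37)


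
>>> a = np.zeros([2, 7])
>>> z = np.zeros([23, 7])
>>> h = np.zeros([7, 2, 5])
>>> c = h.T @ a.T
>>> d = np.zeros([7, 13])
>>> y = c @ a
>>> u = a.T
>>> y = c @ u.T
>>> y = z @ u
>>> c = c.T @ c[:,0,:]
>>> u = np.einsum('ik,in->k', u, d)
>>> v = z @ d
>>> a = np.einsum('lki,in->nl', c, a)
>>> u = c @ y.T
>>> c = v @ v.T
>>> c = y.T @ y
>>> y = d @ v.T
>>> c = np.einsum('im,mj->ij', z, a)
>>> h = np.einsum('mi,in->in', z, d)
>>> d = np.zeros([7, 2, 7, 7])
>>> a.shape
(7, 2)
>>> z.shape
(23, 7)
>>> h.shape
(7, 13)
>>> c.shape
(23, 2)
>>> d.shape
(7, 2, 7, 7)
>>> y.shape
(7, 23)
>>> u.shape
(2, 2, 23)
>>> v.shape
(23, 13)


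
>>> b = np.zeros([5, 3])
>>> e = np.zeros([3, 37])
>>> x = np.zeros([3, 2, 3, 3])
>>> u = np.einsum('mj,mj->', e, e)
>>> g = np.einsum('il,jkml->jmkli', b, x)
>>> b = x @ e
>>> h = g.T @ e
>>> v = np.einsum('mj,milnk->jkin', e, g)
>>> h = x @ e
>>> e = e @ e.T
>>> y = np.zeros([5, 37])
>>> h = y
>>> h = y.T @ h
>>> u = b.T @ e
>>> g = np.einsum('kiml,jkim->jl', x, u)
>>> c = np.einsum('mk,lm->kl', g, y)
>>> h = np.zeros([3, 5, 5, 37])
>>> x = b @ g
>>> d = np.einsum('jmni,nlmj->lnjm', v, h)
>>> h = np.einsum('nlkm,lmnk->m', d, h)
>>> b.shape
(3, 2, 3, 37)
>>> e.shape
(3, 3)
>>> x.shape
(3, 2, 3, 3)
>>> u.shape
(37, 3, 2, 3)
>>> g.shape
(37, 3)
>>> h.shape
(5,)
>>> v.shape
(37, 5, 3, 3)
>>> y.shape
(5, 37)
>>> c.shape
(3, 5)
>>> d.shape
(5, 3, 37, 5)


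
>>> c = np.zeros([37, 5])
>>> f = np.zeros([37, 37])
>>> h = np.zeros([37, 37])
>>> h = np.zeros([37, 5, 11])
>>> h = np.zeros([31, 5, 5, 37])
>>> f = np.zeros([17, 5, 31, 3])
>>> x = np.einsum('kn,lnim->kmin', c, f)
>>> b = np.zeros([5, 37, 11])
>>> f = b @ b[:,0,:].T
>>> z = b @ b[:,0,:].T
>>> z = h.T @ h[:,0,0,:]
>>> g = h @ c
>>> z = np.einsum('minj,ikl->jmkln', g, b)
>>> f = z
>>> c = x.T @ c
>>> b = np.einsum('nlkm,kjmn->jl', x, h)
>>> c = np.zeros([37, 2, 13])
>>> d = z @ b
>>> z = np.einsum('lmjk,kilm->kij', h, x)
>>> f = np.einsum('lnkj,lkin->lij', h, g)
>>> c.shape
(37, 2, 13)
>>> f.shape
(31, 5, 37)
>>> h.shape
(31, 5, 5, 37)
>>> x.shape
(37, 3, 31, 5)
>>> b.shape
(5, 3)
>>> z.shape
(37, 3, 5)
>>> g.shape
(31, 5, 5, 5)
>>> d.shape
(5, 31, 37, 11, 3)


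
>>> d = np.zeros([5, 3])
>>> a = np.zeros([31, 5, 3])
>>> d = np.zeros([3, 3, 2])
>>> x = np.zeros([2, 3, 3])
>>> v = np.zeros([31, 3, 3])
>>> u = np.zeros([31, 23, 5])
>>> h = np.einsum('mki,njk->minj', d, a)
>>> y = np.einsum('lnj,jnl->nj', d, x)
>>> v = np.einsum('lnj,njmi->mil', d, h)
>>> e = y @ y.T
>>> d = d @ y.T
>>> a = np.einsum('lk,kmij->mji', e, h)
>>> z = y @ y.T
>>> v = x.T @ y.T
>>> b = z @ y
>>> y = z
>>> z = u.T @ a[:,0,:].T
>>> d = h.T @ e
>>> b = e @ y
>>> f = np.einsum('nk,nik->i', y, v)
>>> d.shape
(5, 31, 2, 3)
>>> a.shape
(2, 5, 31)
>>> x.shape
(2, 3, 3)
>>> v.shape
(3, 3, 3)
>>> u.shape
(31, 23, 5)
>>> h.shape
(3, 2, 31, 5)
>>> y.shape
(3, 3)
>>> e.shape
(3, 3)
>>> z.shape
(5, 23, 2)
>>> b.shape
(3, 3)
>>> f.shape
(3,)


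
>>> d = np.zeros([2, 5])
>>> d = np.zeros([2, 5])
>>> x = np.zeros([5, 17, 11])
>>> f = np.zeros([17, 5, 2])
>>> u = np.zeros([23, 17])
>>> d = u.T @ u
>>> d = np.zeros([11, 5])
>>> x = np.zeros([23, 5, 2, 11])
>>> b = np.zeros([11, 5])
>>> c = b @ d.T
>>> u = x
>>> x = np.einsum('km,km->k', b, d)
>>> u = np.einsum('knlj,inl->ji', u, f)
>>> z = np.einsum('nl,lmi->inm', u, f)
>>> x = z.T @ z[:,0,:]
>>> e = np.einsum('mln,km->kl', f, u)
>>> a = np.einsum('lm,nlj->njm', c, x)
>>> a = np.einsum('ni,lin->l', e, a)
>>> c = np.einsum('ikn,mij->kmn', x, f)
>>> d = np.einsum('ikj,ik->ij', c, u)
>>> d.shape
(11, 5)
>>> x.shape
(5, 11, 5)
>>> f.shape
(17, 5, 2)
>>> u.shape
(11, 17)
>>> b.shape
(11, 5)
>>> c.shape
(11, 17, 5)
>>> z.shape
(2, 11, 5)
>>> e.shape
(11, 5)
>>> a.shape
(5,)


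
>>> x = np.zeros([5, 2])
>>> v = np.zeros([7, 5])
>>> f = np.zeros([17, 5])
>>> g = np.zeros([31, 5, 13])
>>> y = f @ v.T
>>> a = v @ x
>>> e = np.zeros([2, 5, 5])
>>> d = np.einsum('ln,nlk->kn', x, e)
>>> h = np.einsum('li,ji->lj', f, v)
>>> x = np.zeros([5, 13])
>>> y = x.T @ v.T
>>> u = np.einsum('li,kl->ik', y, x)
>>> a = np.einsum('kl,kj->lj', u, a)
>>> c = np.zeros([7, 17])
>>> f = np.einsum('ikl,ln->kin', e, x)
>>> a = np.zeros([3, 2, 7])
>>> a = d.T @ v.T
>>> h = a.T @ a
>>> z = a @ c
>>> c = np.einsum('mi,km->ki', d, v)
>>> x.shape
(5, 13)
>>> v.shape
(7, 5)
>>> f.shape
(5, 2, 13)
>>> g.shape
(31, 5, 13)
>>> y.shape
(13, 7)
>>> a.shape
(2, 7)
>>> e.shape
(2, 5, 5)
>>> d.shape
(5, 2)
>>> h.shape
(7, 7)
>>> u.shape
(7, 5)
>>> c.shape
(7, 2)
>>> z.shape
(2, 17)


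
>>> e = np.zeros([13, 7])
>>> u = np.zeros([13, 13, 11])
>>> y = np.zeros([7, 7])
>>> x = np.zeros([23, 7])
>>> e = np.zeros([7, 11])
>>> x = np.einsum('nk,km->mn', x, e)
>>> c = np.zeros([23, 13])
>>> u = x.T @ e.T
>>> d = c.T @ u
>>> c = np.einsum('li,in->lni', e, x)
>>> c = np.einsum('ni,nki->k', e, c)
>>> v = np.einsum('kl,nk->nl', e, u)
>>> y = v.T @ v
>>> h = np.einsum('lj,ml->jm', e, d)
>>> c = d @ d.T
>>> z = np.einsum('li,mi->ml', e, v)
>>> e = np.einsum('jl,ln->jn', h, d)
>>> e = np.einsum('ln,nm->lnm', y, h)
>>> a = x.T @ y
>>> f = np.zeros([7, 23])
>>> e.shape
(11, 11, 13)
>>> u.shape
(23, 7)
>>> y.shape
(11, 11)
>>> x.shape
(11, 23)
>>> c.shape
(13, 13)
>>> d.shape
(13, 7)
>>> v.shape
(23, 11)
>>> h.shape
(11, 13)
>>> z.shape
(23, 7)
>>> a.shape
(23, 11)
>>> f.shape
(7, 23)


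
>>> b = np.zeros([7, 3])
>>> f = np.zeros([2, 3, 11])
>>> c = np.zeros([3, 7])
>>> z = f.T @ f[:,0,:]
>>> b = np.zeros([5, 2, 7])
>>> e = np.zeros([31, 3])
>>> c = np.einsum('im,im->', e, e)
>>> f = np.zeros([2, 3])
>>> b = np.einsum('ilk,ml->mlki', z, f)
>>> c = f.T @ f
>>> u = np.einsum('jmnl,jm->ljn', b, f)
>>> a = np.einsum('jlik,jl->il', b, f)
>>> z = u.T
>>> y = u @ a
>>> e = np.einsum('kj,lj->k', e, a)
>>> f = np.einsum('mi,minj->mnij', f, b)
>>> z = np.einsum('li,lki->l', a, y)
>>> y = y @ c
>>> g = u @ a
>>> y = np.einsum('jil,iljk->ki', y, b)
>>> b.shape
(2, 3, 11, 11)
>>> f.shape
(2, 11, 3, 11)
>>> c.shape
(3, 3)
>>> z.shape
(11,)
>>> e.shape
(31,)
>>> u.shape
(11, 2, 11)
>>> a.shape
(11, 3)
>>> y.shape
(11, 2)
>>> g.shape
(11, 2, 3)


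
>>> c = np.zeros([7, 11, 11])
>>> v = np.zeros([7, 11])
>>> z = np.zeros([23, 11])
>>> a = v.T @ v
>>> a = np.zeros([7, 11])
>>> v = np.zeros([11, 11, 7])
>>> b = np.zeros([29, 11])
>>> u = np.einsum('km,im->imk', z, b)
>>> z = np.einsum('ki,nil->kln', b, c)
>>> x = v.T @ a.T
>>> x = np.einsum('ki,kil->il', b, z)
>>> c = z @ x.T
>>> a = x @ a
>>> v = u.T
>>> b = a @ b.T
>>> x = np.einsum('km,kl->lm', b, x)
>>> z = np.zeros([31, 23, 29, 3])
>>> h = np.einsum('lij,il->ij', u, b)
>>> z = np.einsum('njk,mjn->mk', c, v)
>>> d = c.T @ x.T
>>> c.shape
(29, 11, 11)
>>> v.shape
(23, 11, 29)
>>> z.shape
(23, 11)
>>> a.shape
(11, 11)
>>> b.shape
(11, 29)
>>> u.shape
(29, 11, 23)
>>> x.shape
(7, 29)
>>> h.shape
(11, 23)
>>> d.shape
(11, 11, 7)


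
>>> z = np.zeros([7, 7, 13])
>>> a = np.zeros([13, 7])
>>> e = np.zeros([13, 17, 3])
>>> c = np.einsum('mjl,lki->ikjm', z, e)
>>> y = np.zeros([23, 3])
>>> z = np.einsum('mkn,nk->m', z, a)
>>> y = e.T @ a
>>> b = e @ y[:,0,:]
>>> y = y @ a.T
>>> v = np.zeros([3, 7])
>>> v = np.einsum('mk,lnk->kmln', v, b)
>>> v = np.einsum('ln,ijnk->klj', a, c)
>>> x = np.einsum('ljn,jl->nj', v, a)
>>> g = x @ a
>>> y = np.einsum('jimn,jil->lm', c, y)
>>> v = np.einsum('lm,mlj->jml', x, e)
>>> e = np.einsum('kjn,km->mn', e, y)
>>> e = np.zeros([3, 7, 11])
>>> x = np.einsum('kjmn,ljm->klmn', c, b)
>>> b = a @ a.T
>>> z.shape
(7,)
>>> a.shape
(13, 7)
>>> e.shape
(3, 7, 11)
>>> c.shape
(3, 17, 7, 7)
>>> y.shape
(13, 7)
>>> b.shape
(13, 13)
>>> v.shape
(3, 13, 17)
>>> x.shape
(3, 13, 7, 7)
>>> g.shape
(17, 7)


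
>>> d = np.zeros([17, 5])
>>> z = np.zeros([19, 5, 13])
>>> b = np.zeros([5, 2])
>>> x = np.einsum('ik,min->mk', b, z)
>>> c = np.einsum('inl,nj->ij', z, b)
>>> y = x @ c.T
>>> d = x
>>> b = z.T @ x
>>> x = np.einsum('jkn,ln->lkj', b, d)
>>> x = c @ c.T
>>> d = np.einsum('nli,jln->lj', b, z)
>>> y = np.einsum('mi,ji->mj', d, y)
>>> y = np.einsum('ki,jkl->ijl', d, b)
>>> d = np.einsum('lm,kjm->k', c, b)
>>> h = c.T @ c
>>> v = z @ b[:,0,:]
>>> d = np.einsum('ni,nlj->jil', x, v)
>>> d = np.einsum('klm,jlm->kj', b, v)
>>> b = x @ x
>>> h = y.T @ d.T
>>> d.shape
(13, 19)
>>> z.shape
(19, 5, 13)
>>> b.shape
(19, 19)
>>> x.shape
(19, 19)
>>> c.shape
(19, 2)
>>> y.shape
(19, 13, 2)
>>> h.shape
(2, 13, 13)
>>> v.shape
(19, 5, 2)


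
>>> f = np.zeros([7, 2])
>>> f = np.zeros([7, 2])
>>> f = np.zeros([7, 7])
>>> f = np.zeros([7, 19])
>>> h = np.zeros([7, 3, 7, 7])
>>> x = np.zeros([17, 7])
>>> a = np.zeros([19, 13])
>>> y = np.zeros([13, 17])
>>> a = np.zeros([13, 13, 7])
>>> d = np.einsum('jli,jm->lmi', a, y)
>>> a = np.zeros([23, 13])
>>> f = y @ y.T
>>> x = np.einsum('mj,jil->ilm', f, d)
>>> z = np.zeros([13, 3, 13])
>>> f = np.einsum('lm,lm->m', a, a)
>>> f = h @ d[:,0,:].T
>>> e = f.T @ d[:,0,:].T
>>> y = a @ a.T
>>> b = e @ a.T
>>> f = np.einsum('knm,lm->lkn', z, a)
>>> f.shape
(23, 13, 3)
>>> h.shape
(7, 3, 7, 7)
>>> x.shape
(17, 7, 13)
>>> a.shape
(23, 13)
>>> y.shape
(23, 23)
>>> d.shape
(13, 17, 7)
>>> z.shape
(13, 3, 13)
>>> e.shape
(13, 7, 3, 13)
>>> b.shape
(13, 7, 3, 23)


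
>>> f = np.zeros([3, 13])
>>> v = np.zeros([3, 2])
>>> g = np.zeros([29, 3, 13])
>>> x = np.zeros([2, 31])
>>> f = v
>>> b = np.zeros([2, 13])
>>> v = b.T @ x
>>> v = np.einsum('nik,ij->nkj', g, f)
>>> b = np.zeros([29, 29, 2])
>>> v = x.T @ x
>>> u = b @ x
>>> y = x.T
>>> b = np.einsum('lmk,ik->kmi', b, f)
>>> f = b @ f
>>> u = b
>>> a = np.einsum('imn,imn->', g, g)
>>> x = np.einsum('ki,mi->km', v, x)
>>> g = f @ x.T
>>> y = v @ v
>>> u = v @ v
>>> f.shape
(2, 29, 2)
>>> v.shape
(31, 31)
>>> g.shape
(2, 29, 31)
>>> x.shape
(31, 2)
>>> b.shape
(2, 29, 3)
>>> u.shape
(31, 31)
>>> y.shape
(31, 31)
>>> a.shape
()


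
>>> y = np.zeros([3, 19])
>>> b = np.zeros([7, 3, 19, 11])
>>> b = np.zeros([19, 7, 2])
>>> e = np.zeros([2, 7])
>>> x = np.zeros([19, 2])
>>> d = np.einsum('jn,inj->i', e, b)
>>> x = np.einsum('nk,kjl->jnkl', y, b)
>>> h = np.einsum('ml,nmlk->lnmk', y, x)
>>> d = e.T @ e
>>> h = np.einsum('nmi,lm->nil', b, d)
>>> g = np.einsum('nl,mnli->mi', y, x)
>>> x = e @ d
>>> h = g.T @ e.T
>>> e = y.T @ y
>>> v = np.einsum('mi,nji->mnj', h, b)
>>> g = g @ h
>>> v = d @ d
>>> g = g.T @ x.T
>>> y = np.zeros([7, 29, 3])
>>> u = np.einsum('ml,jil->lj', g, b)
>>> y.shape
(7, 29, 3)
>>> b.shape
(19, 7, 2)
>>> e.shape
(19, 19)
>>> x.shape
(2, 7)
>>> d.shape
(7, 7)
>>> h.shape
(2, 2)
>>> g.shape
(2, 2)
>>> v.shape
(7, 7)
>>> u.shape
(2, 19)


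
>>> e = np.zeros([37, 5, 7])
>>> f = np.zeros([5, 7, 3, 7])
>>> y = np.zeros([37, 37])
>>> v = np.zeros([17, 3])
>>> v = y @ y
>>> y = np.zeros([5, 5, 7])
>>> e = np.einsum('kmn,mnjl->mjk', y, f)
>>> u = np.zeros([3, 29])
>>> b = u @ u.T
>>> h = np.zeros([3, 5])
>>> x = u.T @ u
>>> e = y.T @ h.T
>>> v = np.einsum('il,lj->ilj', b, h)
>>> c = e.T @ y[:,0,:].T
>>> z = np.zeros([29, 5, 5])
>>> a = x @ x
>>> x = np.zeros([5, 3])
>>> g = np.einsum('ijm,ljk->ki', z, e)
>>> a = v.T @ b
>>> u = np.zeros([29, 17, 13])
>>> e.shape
(7, 5, 3)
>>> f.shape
(5, 7, 3, 7)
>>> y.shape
(5, 5, 7)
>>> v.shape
(3, 3, 5)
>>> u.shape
(29, 17, 13)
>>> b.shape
(3, 3)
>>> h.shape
(3, 5)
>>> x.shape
(5, 3)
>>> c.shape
(3, 5, 5)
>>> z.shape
(29, 5, 5)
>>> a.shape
(5, 3, 3)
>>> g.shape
(3, 29)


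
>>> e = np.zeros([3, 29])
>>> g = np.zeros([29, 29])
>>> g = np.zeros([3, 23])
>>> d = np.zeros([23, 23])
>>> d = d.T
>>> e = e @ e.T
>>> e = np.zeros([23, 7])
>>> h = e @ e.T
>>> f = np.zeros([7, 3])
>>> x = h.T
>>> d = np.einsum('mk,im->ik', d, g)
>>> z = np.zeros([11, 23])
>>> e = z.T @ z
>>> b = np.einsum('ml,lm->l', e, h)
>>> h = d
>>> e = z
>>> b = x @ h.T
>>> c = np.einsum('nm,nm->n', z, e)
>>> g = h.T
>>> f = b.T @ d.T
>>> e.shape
(11, 23)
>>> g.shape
(23, 3)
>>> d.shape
(3, 23)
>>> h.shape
(3, 23)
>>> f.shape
(3, 3)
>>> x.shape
(23, 23)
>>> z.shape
(11, 23)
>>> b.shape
(23, 3)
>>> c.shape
(11,)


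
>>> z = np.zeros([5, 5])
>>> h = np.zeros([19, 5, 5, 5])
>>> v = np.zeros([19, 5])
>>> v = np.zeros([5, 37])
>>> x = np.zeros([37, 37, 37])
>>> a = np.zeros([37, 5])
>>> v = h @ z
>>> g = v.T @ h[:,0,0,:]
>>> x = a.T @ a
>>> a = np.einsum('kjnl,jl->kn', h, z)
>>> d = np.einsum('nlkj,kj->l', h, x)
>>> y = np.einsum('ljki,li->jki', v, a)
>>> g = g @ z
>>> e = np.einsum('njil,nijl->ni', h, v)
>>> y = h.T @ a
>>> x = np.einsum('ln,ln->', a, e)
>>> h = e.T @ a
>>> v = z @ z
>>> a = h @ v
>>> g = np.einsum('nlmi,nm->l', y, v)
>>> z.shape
(5, 5)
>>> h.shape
(5, 5)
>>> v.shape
(5, 5)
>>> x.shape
()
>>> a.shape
(5, 5)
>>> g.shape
(5,)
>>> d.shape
(5,)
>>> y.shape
(5, 5, 5, 5)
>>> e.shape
(19, 5)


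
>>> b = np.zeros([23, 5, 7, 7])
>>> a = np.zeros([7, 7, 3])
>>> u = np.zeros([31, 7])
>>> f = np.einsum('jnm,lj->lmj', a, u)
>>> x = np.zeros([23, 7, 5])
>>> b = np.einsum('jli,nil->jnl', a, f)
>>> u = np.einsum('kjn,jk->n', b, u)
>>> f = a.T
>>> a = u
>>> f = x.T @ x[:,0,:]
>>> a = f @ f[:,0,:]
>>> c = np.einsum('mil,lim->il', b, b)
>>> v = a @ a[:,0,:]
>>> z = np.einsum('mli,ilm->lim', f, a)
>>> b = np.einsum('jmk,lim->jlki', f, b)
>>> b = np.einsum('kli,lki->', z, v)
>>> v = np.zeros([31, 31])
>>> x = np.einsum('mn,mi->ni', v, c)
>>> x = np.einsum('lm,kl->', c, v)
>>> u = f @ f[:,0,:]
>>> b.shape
()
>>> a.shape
(5, 7, 5)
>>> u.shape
(5, 7, 5)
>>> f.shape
(5, 7, 5)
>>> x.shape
()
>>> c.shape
(31, 7)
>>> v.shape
(31, 31)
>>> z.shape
(7, 5, 5)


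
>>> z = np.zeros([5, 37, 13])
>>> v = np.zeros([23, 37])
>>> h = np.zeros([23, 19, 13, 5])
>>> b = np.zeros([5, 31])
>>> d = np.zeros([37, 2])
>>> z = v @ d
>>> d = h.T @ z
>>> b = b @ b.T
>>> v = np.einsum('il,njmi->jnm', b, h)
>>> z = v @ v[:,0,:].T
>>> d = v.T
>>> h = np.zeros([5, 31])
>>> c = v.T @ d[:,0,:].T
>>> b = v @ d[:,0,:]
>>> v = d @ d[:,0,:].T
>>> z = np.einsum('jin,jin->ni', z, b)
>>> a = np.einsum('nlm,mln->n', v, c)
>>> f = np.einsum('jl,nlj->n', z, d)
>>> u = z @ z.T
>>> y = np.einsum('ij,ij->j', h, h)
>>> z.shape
(19, 23)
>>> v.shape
(13, 23, 13)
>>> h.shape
(5, 31)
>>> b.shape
(19, 23, 19)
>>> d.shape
(13, 23, 19)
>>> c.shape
(13, 23, 13)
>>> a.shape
(13,)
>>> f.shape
(13,)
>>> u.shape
(19, 19)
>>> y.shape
(31,)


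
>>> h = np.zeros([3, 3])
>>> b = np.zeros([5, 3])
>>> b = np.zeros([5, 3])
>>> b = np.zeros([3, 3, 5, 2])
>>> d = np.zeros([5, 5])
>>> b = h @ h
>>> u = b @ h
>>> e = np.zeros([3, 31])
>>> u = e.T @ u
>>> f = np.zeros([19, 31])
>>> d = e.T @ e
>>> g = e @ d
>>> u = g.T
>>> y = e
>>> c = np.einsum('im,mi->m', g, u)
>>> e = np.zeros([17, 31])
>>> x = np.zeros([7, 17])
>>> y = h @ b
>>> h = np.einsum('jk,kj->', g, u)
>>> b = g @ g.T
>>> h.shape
()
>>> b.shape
(3, 3)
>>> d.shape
(31, 31)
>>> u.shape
(31, 3)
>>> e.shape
(17, 31)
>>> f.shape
(19, 31)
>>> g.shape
(3, 31)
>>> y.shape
(3, 3)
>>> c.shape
(31,)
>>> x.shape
(7, 17)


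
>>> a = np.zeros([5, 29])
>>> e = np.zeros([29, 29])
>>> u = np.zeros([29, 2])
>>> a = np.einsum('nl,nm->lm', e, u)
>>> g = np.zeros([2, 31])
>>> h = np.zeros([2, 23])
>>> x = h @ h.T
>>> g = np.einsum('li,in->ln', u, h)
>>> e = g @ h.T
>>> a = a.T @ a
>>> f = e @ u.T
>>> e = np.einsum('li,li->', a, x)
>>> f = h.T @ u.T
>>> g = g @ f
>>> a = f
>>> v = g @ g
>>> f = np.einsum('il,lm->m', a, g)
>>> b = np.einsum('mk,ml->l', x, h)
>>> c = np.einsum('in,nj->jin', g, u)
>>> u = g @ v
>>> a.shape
(23, 29)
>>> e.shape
()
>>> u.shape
(29, 29)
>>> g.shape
(29, 29)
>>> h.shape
(2, 23)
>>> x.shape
(2, 2)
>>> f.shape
(29,)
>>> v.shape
(29, 29)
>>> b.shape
(23,)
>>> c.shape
(2, 29, 29)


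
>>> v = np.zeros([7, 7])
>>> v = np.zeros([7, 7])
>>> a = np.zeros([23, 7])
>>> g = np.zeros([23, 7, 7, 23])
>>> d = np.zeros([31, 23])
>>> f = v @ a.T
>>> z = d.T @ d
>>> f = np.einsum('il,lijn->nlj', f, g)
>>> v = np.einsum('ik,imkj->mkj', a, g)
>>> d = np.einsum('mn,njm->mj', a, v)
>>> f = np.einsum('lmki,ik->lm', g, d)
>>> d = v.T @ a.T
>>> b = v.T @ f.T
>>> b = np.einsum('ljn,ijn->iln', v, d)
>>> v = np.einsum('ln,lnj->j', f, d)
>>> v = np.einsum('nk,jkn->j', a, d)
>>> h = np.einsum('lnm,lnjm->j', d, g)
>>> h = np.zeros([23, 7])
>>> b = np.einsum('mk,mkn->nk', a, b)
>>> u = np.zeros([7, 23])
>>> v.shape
(23,)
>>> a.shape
(23, 7)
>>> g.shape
(23, 7, 7, 23)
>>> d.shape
(23, 7, 23)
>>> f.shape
(23, 7)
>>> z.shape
(23, 23)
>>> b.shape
(23, 7)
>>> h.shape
(23, 7)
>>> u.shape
(7, 23)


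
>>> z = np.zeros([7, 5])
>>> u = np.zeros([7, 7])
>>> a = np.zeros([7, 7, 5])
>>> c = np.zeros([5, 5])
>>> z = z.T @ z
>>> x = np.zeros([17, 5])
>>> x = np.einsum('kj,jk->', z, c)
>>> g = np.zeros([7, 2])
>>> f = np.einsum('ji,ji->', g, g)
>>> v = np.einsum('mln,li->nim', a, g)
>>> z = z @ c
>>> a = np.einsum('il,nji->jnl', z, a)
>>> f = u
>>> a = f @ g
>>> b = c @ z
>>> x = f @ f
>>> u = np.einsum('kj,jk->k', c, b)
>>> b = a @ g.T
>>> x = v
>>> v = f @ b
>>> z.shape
(5, 5)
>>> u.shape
(5,)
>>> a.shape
(7, 2)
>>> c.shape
(5, 5)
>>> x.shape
(5, 2, 7)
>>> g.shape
(7, 2)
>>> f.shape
(7, 7)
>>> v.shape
(7, 7)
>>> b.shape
(7, 7)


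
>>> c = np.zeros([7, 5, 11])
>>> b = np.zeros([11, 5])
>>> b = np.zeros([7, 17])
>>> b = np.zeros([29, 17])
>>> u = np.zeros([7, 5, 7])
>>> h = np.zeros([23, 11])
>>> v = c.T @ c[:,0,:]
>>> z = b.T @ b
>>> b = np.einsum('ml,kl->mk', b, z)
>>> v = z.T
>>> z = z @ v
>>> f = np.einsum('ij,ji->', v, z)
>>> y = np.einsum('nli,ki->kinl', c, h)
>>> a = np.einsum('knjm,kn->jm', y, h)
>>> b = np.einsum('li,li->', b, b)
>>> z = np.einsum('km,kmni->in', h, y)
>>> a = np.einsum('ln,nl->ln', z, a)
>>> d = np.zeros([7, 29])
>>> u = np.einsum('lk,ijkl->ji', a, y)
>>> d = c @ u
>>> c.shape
(7, 5, 11)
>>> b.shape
()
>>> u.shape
(11, 23)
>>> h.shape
(23, 11)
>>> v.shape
(17, 17)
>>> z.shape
(5, 7)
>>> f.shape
()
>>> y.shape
(23, 11, 7, 5)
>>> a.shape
(5, 7)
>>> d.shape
(7, 5, 23)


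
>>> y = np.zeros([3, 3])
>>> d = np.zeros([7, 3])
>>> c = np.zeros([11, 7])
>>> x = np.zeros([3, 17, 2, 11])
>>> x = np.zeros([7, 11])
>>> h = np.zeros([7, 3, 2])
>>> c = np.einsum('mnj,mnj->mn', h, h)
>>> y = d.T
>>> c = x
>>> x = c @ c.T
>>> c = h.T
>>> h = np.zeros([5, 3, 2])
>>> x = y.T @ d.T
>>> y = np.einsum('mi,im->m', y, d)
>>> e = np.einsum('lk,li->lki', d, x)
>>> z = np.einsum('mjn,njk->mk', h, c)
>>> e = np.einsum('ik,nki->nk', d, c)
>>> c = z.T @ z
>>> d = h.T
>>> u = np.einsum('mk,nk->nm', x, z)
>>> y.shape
(3,)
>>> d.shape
(2, 3, 5)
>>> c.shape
(7, 7)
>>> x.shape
(7, 7)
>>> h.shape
(5, 3, 2)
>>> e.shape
(2, 3)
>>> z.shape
(5, 7)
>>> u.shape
(5, 7)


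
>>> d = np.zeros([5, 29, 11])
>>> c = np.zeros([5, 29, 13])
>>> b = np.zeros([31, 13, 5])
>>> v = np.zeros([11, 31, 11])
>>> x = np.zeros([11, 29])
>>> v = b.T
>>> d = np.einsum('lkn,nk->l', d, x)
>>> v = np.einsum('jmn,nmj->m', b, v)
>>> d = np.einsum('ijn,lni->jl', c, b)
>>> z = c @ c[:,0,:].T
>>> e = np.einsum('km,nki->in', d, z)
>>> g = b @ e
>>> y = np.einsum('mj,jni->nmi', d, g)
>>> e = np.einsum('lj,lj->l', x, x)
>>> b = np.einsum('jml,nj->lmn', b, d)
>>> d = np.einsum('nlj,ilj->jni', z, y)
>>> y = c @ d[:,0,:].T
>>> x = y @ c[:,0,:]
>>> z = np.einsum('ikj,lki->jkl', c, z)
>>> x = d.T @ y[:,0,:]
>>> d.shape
(5, 5, 13)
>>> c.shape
(5, 29, 13)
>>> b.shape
(5, 13, 29)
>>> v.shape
(13,)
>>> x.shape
(13, 5, 5)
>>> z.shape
(13, 29, 5)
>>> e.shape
(11,)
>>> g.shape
(31, 13, 5)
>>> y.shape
(5, 29, 5)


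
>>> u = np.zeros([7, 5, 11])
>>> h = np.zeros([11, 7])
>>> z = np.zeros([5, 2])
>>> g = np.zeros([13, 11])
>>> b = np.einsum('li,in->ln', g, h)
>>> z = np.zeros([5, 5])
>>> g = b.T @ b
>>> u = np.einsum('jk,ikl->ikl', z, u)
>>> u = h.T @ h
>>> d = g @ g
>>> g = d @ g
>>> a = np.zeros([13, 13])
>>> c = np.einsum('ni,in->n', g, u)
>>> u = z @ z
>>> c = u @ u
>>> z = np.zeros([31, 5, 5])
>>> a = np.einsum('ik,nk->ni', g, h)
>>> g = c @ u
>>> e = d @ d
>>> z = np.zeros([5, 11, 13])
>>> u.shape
(5, 5)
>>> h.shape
(11, 7)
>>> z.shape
(5, 11, 13)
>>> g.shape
(5, 5)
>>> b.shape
(13, 7)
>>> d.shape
(7, 7)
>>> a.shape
(11, 7)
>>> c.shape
(5, 5)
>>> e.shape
(7, 7)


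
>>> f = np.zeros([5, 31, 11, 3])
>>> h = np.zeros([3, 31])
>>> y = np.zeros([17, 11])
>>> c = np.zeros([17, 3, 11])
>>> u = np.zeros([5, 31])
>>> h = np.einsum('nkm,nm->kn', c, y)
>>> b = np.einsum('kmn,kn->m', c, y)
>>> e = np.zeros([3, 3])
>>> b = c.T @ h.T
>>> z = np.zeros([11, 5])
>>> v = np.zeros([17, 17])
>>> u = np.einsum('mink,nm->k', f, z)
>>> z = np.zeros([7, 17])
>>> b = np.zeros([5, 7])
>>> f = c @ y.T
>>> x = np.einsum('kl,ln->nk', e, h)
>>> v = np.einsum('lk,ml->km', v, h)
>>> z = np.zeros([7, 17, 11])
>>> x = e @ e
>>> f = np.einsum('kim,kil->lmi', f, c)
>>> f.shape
(11, 17, 3)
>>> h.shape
(3, 17)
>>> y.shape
(17, 11)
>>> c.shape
(17, 3, 11)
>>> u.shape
(3,)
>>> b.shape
(5, 7)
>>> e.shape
(3, 3)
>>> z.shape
(7, 17, 11)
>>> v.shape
(17, 3)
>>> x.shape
(3, 3)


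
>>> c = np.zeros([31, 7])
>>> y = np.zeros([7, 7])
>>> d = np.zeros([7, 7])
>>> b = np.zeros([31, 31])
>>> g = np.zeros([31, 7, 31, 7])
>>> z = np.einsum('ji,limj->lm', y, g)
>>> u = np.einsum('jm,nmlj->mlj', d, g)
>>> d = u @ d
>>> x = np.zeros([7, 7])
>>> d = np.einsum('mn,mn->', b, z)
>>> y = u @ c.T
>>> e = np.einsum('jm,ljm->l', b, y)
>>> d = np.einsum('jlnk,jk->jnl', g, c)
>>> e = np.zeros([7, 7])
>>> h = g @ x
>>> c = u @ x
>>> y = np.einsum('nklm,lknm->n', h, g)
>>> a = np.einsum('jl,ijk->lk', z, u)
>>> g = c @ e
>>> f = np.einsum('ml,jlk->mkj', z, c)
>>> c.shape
(7, 31, 7)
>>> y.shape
(31,)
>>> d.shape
(31, 31, 7)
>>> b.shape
(31, 31)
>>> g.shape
(7, 31, 7)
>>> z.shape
(31, 31)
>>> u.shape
(7, 31, 7)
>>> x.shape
(7, 7)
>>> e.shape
(7, 7)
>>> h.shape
(31, 7, 31, 7)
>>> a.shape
(31, 7)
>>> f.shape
(31, 7, 7)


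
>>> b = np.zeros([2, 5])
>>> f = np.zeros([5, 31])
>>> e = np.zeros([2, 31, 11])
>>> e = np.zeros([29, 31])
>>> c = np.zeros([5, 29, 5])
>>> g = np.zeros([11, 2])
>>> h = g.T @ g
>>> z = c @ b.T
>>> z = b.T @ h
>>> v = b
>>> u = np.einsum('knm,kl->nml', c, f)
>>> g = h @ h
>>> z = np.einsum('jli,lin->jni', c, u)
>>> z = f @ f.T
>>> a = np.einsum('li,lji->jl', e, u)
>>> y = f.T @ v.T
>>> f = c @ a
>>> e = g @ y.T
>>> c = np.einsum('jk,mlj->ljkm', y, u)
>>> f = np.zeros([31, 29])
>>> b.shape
(2, 5)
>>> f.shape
(31, 29)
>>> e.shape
(2, 31)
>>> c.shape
(5, 31, 2, 29)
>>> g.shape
(2, 2)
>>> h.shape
(2, 2)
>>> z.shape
(5, 5)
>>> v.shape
(2, 5)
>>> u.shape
(29, 5, 31)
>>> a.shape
(5, 29)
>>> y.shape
(31, 2)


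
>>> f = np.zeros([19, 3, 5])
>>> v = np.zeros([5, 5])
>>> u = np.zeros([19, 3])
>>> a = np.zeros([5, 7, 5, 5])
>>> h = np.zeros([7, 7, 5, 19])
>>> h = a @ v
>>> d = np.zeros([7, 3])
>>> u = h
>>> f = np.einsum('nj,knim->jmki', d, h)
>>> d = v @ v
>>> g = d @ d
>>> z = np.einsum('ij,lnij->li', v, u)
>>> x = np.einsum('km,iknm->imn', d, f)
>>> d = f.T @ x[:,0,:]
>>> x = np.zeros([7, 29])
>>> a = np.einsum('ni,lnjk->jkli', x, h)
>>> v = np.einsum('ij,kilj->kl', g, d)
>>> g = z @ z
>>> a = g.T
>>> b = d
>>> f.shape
(3, 5, 5, 5)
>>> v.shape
(5, 5)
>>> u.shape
(5, 7, 5, 5)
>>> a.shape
(5, 5)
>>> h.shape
(5, 7, 5, 5)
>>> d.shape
(5, 5, 5, 5)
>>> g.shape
(5, 5)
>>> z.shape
(5, 5)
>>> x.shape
(7, 29)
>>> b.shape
(5, 5, 5, 5)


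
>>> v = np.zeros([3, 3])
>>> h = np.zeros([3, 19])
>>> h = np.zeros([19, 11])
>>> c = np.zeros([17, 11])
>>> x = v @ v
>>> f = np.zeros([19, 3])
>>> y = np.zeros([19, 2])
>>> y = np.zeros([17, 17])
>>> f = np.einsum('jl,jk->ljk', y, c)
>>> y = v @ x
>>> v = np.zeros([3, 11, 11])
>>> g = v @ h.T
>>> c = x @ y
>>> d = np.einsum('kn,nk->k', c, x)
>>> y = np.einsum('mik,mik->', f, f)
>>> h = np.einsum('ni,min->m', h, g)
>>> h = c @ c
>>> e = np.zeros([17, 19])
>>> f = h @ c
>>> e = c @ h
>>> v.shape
(3, 11, 11)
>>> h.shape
(3, 3)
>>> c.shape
(3, 3)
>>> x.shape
(3, 3)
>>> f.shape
(3, 3)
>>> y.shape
()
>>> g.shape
(3, 11, 19)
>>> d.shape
(3,)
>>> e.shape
(3, 3)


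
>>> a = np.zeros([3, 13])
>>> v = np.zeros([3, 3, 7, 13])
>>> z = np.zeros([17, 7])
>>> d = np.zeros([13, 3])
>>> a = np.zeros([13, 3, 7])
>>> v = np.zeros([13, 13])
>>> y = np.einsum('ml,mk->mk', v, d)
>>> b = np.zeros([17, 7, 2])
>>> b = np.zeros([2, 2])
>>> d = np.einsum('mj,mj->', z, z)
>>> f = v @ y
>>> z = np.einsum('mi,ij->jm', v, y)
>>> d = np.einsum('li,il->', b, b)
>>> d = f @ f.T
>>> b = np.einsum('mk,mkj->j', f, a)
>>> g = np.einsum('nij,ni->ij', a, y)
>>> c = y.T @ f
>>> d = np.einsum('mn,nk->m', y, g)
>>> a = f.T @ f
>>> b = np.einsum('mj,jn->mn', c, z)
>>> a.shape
(3, 3)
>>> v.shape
(13, 13)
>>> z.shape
(3, 13)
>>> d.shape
(13,)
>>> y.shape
(13, 3)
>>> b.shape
(3, 13)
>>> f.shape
(13, 3)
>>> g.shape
(3, 7)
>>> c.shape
(3, 3)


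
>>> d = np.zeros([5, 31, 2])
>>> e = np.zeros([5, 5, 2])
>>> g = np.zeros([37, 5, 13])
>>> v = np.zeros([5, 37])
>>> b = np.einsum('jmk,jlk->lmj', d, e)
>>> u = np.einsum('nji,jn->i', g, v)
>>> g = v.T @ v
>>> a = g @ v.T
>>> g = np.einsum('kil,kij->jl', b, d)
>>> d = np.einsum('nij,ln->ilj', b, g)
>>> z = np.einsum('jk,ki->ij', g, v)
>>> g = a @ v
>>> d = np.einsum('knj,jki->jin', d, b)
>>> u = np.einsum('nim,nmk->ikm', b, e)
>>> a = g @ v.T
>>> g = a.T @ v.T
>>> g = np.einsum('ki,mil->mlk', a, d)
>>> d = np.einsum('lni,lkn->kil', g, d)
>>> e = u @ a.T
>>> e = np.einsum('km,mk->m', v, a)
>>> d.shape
(5, 37, 5)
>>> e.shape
(37,)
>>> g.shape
(5, 2, 37)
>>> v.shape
(5, 37)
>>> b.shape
(5, 31, 5)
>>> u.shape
(31, 2, 5)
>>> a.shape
(37, 5)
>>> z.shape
(37, 2)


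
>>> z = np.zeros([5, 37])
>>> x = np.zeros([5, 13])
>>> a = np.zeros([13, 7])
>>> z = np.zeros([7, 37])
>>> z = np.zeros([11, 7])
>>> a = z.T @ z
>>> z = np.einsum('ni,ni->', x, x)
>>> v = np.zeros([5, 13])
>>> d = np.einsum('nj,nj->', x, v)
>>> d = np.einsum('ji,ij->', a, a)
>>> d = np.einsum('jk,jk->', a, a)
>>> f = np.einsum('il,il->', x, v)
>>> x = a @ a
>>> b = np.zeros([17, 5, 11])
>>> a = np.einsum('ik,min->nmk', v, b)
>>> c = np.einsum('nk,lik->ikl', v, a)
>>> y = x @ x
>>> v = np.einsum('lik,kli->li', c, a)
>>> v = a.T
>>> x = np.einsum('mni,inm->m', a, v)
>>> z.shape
()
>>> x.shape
(11,)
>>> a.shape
(11, 17, 13)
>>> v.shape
(13, 17, 11)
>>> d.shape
()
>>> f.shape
()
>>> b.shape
(17, 5, 11)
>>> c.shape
(17, 13, 11)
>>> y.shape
(7, 7)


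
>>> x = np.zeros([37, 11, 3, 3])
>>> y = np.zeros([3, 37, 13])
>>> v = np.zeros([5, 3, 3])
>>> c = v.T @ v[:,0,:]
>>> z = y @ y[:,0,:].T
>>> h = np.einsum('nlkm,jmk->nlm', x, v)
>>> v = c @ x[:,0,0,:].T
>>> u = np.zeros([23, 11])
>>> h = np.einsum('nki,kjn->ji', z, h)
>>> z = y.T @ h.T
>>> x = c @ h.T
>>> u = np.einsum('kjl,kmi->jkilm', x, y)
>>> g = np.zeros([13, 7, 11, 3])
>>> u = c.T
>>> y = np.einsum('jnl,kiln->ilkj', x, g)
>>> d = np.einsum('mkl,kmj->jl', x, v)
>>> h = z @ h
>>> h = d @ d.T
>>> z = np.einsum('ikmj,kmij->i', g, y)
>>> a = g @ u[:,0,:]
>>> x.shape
(3, 3, 11)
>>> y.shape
(7, 11, 13, 3)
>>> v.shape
(3, 3, 37)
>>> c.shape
(3, 3, 3)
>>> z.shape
(13,)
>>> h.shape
(37, 37)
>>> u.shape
(3, 3, 3)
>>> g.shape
(13, 7, 11, 3)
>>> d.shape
(37, 11)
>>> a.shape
(13, 7, 11, 3)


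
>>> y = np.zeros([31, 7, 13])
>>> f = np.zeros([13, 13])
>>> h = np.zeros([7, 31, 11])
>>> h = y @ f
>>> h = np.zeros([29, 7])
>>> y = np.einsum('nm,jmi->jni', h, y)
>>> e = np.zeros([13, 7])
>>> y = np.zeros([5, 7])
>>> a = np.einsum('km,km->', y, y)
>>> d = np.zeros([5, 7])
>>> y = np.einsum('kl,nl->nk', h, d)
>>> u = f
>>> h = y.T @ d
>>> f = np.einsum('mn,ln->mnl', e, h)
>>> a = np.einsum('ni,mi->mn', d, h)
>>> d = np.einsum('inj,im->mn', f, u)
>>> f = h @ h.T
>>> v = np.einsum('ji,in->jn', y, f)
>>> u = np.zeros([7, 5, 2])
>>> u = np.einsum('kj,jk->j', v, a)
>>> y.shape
(5, 29)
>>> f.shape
(29, 29)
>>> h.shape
(29, 7)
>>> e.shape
(13, 7)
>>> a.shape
(29, 5)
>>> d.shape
(13, 7)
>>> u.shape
(29,)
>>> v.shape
(5, 29)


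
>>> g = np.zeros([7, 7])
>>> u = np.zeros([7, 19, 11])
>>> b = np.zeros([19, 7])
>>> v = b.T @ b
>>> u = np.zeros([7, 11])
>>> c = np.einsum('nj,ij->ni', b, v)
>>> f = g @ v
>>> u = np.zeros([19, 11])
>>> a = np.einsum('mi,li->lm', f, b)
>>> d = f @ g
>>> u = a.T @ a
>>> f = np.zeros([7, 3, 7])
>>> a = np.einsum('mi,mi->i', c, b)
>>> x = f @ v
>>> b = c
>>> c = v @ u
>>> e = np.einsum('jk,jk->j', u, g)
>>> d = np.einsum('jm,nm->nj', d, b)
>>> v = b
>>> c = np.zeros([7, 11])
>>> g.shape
(7, 7)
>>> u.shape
(7, 7)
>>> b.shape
(19, 7)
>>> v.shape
(19, 7)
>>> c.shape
(7, 11)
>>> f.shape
(7, 3, 7)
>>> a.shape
(7,)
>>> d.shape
(19, 7)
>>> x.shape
(7, 3, 7)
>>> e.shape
(7,)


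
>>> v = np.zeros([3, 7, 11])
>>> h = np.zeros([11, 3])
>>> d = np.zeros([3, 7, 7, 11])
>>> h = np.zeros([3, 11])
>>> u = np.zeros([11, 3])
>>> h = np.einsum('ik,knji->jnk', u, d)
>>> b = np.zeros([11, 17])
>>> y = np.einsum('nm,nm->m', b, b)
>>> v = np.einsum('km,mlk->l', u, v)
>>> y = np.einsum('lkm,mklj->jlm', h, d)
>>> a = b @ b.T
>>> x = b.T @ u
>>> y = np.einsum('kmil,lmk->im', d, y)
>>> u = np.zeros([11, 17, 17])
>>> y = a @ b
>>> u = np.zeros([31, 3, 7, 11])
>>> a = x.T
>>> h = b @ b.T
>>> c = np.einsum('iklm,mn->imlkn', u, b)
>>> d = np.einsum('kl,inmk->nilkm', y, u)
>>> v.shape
(7,)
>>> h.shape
(11, 11)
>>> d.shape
(3, 31, 17, 11, 7)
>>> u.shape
(31, 3, 7, 11)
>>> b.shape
(11, 17)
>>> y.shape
(11, 17)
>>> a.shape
(3, 17)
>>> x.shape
(17, 3)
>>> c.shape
(31, 11, 7, 3, 17)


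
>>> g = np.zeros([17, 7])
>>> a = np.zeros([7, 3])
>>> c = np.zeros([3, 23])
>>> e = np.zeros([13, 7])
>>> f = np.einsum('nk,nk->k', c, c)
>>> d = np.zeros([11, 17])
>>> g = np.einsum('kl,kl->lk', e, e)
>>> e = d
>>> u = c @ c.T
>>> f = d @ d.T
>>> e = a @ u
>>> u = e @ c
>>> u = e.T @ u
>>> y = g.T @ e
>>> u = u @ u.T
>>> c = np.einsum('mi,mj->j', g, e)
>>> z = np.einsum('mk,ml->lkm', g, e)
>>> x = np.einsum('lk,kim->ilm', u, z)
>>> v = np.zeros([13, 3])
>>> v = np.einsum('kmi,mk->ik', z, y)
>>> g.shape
(7, 13)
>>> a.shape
(7, 3)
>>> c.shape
(3,)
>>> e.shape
(7, 3)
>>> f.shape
(11, 11)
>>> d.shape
(11, 17)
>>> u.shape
(3, 3)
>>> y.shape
(13, 3)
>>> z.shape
(3, 13, 7)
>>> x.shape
(13, 3, 7)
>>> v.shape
(7, 3)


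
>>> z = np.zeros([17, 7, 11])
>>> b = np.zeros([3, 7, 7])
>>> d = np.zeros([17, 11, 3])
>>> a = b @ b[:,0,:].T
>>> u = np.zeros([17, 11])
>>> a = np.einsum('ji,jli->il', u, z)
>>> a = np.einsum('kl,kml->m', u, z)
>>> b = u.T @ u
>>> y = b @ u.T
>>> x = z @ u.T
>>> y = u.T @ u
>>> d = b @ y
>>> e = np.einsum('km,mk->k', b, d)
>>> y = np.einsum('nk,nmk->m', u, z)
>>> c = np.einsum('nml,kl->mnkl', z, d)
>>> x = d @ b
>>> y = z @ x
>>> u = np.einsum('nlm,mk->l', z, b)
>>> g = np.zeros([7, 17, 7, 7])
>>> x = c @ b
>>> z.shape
(17, 7, 11)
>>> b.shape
(11, 11)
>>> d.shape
(11, 11)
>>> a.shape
(7,)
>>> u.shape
(7,)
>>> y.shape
(17, 7, 11)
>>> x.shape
(7, 17, 11, 11)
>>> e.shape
(11,)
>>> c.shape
(7, 17, 11, 11)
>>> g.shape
(7, 17, 7, 7)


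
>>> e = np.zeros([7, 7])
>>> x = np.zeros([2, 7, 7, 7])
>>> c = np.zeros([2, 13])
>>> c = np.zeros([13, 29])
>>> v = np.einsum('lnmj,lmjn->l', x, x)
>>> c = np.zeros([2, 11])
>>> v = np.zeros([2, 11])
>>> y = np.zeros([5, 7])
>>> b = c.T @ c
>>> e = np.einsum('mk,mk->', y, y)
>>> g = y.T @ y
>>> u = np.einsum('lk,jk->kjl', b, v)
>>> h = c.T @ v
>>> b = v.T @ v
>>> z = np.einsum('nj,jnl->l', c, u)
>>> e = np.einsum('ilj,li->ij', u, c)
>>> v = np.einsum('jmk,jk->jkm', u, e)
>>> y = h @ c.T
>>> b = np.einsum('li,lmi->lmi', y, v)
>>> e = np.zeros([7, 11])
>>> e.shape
(7, 11)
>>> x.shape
(2, 7, 7, 7)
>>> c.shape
(2, 11)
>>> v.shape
(11, 11, 2)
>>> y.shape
(11, 2)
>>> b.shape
(11, 11, 2)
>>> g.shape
(7, 7)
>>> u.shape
(11, 2, 11)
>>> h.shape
(11, 11)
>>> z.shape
(11,)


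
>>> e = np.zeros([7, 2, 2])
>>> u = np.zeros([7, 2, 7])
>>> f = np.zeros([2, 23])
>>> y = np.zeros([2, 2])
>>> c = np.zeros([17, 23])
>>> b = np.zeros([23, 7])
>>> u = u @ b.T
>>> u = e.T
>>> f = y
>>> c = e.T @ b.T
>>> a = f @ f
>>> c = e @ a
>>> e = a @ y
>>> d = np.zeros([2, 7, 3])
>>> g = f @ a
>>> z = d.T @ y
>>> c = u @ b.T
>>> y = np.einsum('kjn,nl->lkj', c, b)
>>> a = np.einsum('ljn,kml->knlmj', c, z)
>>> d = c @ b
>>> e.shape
(2, 2)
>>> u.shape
(2, 2, 7)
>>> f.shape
(2, 2)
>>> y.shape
(7, 2, 2)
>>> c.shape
(2, 2, 23)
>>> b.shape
(23, 7)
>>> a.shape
(3, 23, 2, 7, 2)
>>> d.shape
(2, 2, 7)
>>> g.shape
(2, 2)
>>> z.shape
(3, 7, 2)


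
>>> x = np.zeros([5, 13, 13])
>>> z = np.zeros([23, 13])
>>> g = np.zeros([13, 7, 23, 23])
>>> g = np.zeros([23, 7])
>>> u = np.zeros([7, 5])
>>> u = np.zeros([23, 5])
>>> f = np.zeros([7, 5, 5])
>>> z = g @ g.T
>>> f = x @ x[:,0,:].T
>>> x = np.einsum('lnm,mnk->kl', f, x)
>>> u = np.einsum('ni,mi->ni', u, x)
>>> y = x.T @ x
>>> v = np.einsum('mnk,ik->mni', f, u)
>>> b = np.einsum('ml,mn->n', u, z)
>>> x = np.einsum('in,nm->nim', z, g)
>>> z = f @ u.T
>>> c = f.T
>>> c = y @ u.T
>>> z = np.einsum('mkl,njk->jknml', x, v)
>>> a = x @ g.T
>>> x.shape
(23, 23, 7)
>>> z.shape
(13, 23, 5, 23, 7)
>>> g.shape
(23, 7)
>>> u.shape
(23, 5)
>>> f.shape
(5, 13, 5)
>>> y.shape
(5, 5)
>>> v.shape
(5, 13, 23)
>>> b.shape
(23,)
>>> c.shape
(5, 23)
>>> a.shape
(23, 23, 23)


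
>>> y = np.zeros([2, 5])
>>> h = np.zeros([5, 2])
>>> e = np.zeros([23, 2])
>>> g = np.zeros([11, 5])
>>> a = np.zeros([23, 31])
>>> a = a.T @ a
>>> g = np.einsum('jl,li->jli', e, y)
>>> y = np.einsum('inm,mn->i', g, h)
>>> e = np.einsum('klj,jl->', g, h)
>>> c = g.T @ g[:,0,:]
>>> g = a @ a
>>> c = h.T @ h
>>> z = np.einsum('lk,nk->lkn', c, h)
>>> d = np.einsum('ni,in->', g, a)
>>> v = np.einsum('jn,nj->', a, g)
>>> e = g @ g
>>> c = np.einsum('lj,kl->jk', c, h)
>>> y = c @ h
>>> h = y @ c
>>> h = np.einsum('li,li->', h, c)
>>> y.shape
(2, 2)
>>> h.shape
()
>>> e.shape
(31, 31)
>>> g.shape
(31, 31)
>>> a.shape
(31, 31)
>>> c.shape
(2, 5)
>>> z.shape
(2, 2, 5)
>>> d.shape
()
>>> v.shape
()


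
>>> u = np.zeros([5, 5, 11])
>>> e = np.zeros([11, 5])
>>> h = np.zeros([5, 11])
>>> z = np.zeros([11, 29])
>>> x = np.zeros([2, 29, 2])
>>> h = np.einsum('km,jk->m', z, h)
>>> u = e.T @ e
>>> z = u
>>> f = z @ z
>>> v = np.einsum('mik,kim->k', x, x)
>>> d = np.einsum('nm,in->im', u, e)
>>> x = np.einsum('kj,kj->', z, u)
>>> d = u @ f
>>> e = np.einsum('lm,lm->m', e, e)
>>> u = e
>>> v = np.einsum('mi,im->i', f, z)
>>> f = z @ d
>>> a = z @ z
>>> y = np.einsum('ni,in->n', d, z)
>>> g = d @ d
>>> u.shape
(5,)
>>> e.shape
(5,)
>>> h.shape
(29,)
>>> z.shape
(5, 5)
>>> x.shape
()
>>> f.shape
(5, 5)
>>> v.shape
(5,)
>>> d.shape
(5, 5)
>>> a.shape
(5, 5)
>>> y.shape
(5,)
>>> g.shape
(5, 5)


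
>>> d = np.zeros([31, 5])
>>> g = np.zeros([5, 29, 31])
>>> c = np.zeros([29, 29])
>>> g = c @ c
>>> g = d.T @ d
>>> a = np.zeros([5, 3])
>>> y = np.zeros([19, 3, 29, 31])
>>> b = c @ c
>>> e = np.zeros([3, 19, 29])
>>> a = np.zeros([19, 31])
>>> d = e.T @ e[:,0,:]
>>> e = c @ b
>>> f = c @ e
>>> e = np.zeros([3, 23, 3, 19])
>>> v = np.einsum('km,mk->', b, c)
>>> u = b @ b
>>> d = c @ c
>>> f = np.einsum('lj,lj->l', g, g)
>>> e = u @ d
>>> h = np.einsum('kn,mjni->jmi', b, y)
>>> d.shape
(29, 29)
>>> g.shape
(5, 5)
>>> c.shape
(29, 29)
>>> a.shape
(19, 31)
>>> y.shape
(19, 3, 29, 31)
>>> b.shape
(29, 29)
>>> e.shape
(29, 29)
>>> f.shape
(5,)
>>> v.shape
()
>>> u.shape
(29, 29)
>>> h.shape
(3, 19, 31)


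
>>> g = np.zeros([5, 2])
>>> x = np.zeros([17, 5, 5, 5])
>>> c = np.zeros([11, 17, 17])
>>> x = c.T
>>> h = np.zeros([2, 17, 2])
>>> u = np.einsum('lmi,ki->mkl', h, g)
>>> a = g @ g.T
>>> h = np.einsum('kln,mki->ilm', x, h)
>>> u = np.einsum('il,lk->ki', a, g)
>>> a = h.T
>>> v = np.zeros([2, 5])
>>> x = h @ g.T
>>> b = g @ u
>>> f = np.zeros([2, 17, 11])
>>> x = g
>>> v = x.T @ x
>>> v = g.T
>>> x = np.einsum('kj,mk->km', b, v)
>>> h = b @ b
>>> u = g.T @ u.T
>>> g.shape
(5, 2)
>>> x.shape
(5, 2)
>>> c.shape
(11, 17, 17)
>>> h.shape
(5, 5)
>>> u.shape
(2, 2)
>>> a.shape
(2, 17, 2)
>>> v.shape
(2, 5)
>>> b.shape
(5, 5)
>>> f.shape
(2, 17, 11)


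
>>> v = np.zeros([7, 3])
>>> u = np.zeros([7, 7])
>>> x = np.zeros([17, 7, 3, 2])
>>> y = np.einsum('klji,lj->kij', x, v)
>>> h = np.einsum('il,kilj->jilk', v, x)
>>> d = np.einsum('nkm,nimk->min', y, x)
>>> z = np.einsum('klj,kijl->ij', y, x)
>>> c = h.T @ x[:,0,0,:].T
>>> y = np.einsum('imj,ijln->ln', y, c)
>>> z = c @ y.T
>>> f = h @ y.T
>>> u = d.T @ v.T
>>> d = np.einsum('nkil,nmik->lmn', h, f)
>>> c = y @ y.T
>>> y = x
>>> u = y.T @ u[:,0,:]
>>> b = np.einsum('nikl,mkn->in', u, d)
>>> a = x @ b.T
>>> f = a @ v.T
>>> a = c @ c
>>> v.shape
(7, 3)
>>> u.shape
(2, 3, 7, 7)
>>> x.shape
(17, 7, 3, 2)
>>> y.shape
(17, 7, 3, 2)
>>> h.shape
(2, 7, 3, 17)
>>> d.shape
(17, 7, 2)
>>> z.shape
(17, 3, 7, 7)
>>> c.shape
(7, 7)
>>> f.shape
(17, 7, 3, 7)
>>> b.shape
(3, 2)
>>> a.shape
(7, 7)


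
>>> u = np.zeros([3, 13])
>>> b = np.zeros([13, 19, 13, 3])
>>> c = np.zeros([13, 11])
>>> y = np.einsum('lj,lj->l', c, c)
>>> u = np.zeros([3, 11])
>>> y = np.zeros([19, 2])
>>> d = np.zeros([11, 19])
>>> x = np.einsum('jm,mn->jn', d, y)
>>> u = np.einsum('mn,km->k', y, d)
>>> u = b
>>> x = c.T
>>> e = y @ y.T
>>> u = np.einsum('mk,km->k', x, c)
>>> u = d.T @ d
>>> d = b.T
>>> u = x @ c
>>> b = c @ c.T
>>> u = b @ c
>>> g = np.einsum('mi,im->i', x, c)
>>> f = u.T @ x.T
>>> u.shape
(13, 11)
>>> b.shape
(13, 13)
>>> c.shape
(13, 11)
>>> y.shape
(19, 2)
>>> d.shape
(3, 13, 19, 13)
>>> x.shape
(11, 13)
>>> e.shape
(19, 19)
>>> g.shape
(13,)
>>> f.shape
(11, 11)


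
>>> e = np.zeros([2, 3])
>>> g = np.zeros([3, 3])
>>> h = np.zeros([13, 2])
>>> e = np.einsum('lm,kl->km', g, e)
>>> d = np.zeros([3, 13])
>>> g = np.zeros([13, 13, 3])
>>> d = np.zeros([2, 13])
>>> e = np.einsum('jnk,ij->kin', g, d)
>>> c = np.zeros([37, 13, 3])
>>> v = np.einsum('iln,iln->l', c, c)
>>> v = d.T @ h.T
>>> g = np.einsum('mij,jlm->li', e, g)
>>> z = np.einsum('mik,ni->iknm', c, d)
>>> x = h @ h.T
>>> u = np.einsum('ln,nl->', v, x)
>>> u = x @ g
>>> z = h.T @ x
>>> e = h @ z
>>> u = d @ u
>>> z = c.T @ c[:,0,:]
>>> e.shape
(13, 13)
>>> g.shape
(13, 2)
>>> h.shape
(13, 2)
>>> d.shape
(2, 13)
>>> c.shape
(37, 13, 3)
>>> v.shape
(13, 13)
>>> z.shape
(3, 13, 3)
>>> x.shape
(13, 13)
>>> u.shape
(2, 2)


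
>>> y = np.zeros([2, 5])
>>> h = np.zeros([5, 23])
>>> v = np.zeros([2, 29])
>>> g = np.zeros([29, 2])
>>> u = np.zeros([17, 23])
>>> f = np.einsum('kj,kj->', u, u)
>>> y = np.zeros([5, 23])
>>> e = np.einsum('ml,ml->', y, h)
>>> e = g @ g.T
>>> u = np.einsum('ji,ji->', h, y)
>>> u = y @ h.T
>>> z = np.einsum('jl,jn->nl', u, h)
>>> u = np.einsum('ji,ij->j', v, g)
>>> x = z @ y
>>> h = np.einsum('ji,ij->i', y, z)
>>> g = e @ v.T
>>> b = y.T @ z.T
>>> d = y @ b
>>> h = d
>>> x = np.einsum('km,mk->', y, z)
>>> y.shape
(5, 23)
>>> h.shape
(5, 23)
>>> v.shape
(2, 29)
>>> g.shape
(29, 2)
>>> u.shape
(2,)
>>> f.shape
()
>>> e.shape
(29, 29)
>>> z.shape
(23, 5)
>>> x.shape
()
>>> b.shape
(23, 23)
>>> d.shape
(5, 23)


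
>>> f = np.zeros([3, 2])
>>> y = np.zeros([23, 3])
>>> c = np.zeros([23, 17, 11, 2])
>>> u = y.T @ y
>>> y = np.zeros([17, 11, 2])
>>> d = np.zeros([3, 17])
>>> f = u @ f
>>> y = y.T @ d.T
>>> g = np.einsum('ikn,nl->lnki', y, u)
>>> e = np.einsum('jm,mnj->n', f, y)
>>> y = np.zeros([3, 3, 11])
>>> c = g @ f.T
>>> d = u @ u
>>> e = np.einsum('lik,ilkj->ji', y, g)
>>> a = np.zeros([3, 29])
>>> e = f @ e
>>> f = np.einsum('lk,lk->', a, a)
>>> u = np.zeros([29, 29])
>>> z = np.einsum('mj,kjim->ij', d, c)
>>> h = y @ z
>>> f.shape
()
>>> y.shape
(3, 3, 11)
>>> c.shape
(3, 3, 11, 3)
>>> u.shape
(29, 29)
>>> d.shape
(3, 3)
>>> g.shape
(3, 3, 11, 2)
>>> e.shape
(3, 3)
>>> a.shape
(3, 29)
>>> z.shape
(11, 3)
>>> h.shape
(3, 3, 3)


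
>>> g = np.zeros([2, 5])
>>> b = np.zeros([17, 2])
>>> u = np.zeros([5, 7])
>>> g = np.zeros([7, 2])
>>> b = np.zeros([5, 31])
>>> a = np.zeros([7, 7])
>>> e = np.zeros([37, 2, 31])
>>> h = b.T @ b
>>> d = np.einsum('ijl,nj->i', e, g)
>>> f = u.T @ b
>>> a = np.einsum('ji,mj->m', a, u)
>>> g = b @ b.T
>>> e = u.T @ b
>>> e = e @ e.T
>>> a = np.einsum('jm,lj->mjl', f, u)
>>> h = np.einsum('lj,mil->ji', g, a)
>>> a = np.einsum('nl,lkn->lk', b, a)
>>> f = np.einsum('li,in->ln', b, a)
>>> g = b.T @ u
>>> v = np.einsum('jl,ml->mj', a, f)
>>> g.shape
(31, 7)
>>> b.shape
(5, 31)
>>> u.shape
(5, 7)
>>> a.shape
(31, 7)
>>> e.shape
(7, 7)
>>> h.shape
(5, 7)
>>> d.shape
(37,)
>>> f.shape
(5, 7)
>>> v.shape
(5, 31)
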